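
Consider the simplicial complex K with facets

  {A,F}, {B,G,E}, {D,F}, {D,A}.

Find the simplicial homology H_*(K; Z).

H_0 ≅ Z^2,  H_1 ≅ Z,  H_2 = 0.

Take the total order A < B < D < E < F < G on the vertex set. Then K (dimension 2) consists of the simplices:

  0-simplices (6): A, B, D, E, F, G
  1-simplices (6): AD, AF, BE, BG, DF, EG
  2-simplices (1): BEG

Hence C_0 ≅ Z^6, C_1 ≅ Z^6, C_2 ≅ Z^1.

The boundary map ∂_1: C_1 → C_0 is given by ∂[p,q] = [q] − [p].
The 6×6 boundary matrix has rank 4 and Smith normal form diag(1,1,1,1).

∂_2: C_2 → C_1 sends each 2-simplex [p,q,r] to [q,r] − [p,r] + [p,q]. For instance
  ∂BEG = EG − BG + BE.
This gives a 6×1 integer matrix of rank 1; reducing to Smith normal form yields diagonal entries (1).

Reading off H_k = ker ∂_k / im ∂_{k+1}:

  H_0: rank C_0 − rank ∂_1 = 6 − 4 = 2, and the invariant factors of ∂_1 are all 1, so H_0 ≅ Z^2.
  H_1: rank ker ∂_1 − rank ∂_2 = (6 − 4) − 1 = 1, and the invariant factors of ∂_2 are all 1, so H_1 ≅ Z.
  H_2: rank ker ∂_2 − rank ∂_3 = (1 − 1) − 0 = 0, and there is no ∂_3, so H_2 ≅ 0.

As a check, the Euler characteristic is 6 − 6 + 1 = 1, which agrees with 2 − 1 + 0 = 1.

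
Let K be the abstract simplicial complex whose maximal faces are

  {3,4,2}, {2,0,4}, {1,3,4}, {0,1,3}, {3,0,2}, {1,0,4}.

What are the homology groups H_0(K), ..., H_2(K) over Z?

Order the vertices as 0 < 1 < 2 < 3 < 4. Listing each simplex with vertices in this order, K has dimension 2 with simplices:

  0-simplices (5): [0], [1], [2], [3], [4]
  1-simplices (9): [0,1], [0,2], [0,3], [0,4], [1,3], [1,4], [2,3], [2,4], [3,4]
  2-simplices (6): [0,1,3], [0,1,4], [0,2,3], [0,2,4], [1,3,4], [2,3,4]

giving chain groups C_0 ≅ Z^5, C_1 ≅ Z^9, C_2 ≅ Z^6.

∂_1: C_1 → C_0 maps an edge to its endpoints' difference, ∂[p,q] = q − p.
The resulting 5×9 matrix has rank 4, and its Smith normal form has invariant factors (1,1,1,1).

The boundary map ∂_2: C_2 → C_1 sends each 2-simplex [p,q,r] to [q,r] − [p,r] + [p,q]. For instance
  ∂[1,3,4] = [3,4] − [1,4] + [1,3],
  ∂[0,1,3] = [1,3] − [0,3] + [0,1].
As a 9×6 matrix over Z this has rank 5, with invariant factors (1,1,1,1,1).

Now H_k = ker ∂_k / im ∂_{k+1}, so:

  H_0: rank C_0 − rank ∂_1 = 5 − 4 = 1, and the invariant factors of ∂_1 are all 1, so H_0 = Z.
  H_1: rank ker ∂_1 − rank ∂_2 = (9 − 4) − 5 = 0, and the invariant factors of ∂_2 are all 1, so H_1 = 0.
  H_2: rank ker ∂_2 − rank ∂_3 = (6 − 5) − 0 = 1, and there is no ∂_3, so H_2 = Z.

As a check, the Euler characteristic is 5 − 9 + 6 = 2, which agrees with 1 − 0 + 1 = 2.

H_0 ≅ Z,  H_1 = 0,  H_2 ≅ Z.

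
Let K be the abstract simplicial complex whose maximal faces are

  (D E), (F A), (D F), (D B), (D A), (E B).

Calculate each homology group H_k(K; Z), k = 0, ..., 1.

H_0 ≅ Z,  H_1 ≅ Z^2.

Order the vertices as A < B < D < E < F. Listing each simplex with vertices in this order, K has dimension 1 with simplices:

  0-simplices (5): A, B, D, E, F
  1-simplices (6): AD, AF, BD, BE, DE, DF

giving chain groups C_0 ≅ Z^5, C_1 ≅ Z^6.

Boundary ∂_1: C_1 → C_0 sends each edge [p,q] (with p < q) to q − p. For instance
  ∂AD = D − A.
This gives a 5×6 integer matrix of rank 4; reducing to Smith normal form yields diagonal entries (1,1,1,1).

Reading off H_k = ker ∂_k / im ∂_{k+1}:

  H_0: rank C_0 − rank ∂_1 = 5 − 4 = 1, and the invariant factors of ∂_1 are all 1, so H_0 ≅ Z.
  H_1: rank ker ∂_1 − rank ∂_2 = (6 − 4) − 0 = 2, and there is no ∂_2, so H_1 ≅ Z^2.

As a check, the Euler characteristic is 5 − 6 = -1, which agrees with 1 − 2 = -1.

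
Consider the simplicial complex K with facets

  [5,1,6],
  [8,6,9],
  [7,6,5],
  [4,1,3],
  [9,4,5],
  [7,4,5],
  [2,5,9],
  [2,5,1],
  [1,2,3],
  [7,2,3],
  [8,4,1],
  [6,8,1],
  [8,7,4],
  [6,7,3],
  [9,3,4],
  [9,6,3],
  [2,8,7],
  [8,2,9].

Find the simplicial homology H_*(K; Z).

H_0 ≅ Z,  H_1 ≅ Z^2,  H_2 ≅ Z.

Order the vertices as 1 < 2 < 3 < 4 < 5 < 6 < 7 < 8 < 9. Listing each simplex with vertices in this order, K has dimension 2 with simplices:

  0-simplices (9): [1], [2], [3], [4], [5], [6], [7], [8], [9]
  1-simplices (27): (27 of them)
  2-simplices (18): [1,2,3], [1,2,5], [1,3,4], [1,4,8], [1,5,6], [1,6,8], [2,3,7], [2,5,9], [2,7,8], [2,8,9], [3,4,9], [3,6,7], [3,6,9], [4,5,7], [4,5,9], [4,7,8], [5,6,7], [6,8,9]

Hence C_0 ≅ Z^9, C_1 ≅ Z^27, C_2 ≅ Z^18.

∂_1: C_1 → C_0 is given by ∂[p,q] = [q] − [p]. For instance
  ∂[2,8] = [8] − [2].
This gives a 9×27 integer matrix of rank 8; reducing to Smith normal form yields diagonal entries (1,1,1,1,1,1,1,1).

Boundary ∂_2: C_2 → C_1 maps a triangle to the signed sum of its edges. For instance
  ∂[4,5,7] = [5,7] − [4,7] + [4,5],
  ∂[1,3,4] = [3,4] − [1,4] + [1,3].
As a 27×18 matrix over Z this has rank 17, with invariant factors (1,1,1,1,1,1,1,1,1,1,1,1,1,1,1,1,1).

Now H_k = ker ∂_k / im ∂_{k+1}, so:

  H_0: rank C_0 − rank ∂_1 = 9 − 8 = 1, and the invariant factors of ∂_1 are all 1, so H_0 = Z.
  H_1: rank ker ∂_1 − rank ∂_2 = (27 − 8) − 17 = 2, and the invariant factors of ∂_2 are all 1, so H_1 = Z^2.
  H_2: rank ker ∂_2 − rank ∂_3 = (18 − 17) − 0 = 1, and there is no ∂_3, so H_2 = Z.

As a check, the Euler characteristic is 9 − 27 + 18 = 0, which agrees with 1 − 2 + 1 = 0.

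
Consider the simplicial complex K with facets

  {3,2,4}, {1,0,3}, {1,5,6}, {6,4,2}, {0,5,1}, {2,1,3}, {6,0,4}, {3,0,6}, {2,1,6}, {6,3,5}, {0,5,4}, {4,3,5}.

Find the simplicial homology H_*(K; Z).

K has 7 vertices, 18 edges, 12 triangles.
rank ∂_0 = 0, rank ∂_1 = 6 ⇒ b_0 = 7 − 0 − 6 = 1; all invariant factors of ∂_1 are 1 so no torsion. So H_0 = Z.
rank ∂_1 = 6, rank ∂_2 = 12 ⇒ b_1 = 18 − 6 − 12 = 0; ∂_2 has invariant factor(s) [2] giving torsion. So H_1 = Z/2.
rank ∂_2 = 12, rank ∂_3 = 0 ⇒ b_2 = 12 − 12 − 0 = 0. So H_2 = 0.

H_0 ≅ Z,  H_1 ≅ Z/2,  H_2 = 0.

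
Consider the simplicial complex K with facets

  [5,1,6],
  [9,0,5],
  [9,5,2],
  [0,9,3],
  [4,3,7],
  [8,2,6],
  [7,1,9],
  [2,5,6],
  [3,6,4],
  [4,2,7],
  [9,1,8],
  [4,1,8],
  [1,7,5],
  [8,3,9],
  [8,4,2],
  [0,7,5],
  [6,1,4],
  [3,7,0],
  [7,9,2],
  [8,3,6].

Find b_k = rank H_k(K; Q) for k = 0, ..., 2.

b_0 = 1, b_1 = 1, b_2 = 0.

We work with the vertex ordering 0 < 1 < 2 < 3 < 4 < 5 < 6 < 7 < 8 < 9. The simplices of K, each written with vertices in increasing order, are:

  0-simplices (10): [0], [1], [2], [3], [4], [5], [6], [7], [8], [9]
  1-simplices (30): (30 of them)
  2-simplices (20): (20 of them)

Hence C_0 ≅ Z^10, C_1 ≅ Z^30, C_2 ≅ Z^20.

Boundary ∂_1: C_1 → C_0 is given by ∂[p,q] = [q] − [p].
The resulting 10×30 matrix has rank 9, and its Smith normal form has invariant factors (1,1,1,1,1,1,1,1,1).

Boundary ∂_2: C_2 → C_1 sends each 2-simplex [p,q,r] to [q,r] − [p,r] + [p,q]. For instance
  ∂[1,4,8] = [4,8] − [1,8] + [1,4],
  ∂[3,6,8] = [6,8] − [3,8] + [3,6].
The resulting 30×20 matrix has rank 20, and its Smith normal form has invariant factors (1,1,1,1,1,1,1,1,1,1,1,1,1,1,1,1,1,1,1,2).

From H_k ≅ ker(∂_k) / im(∂_{k+1}) we obtain:

  H_0: rank C_0 − rank ∂_1 = 10 − 9 = 1, and the invariant factors of ∂_1 are all 1, so H_0 = Z.
  H_1: rank ker ∂_1 − rank ∂_2 = (30 − 9) − 20 = 1, and ∂_2 has invariant factor 2 > 1, so H_1 = Z ⊕ Z/2.
  H_2: rank ker ∂_2 − rank ∂_3 = (20 − 20) − 0 = 0, and there is no ∂_3, so H_2 = 0.

Hence the Betti numbers are b_0 = 1, b_1 = 1, b_2 = 0.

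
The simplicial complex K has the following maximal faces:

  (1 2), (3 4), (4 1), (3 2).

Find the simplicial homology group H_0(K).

Fix the vertex order 1 < 2 < 3 < 4 and write every simplex with vertices in increasing order. Then dim K = 1 and the simplices of K are:

  0-simplices (4): [1], [2], [3], [4]
  1-simplices (4): [1,2], [1,4], [2,3], [3,4]

so the chain groups are C_0 ≅ Z^4, C_1 ≅ Z^4.

∂_1: C_1 → C_0 maps an edge to its endpoints' difference, ∂[p,q] = q − p. For instance
  ∂[2,3] = [3] − [2].
This gives a 4×4 integer matrix of rank 3; reducing to Smith normal form yields diagonal entries (1,1,1).

Now H_k = ker ∂_k / im ∂_{k+1}, so:

  H_0: rank C_0 − rank ∂_1 = 4 − 3 = 1, and the invariant factors of ∂_1 are all 1, so H_0 ≅ Z.

(K is a triangulation of the circle S^1.)

H_0 ≅ Z.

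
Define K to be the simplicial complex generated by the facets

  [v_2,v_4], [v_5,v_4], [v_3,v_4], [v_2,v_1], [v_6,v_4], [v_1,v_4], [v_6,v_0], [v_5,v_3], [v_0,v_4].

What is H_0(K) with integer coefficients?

H_0 ≅ Z.

We work with the vertex ordering v_0 < v_1 < v_2 < v_3 < v_4 < v_5 < v_6. The simplices of K, each written with vertices in increasing order, are:

  0-simplices (7): [v_0], [v_1], [v_2], [v_3], [v_4], [v_5], [v_6]
  1-simplices (9): [v_0,v_4], [v_0,v_6], [v_1,v_2], [v_1,v_4], [v_2,v_4], [v_3,v_4], [v_3,v_5], [v_4,v_5], [v_4,v_6]

giving chain groups C_0 ≅ Z^7, C_1 ≅ Z^9.

∂_1: C_1 → C_0 sends each edge [p,q] (with p < q) to q − p. For instance
  ∂[v_2,v_4] = [v_4] − [v_2].
The resulting 7×9 matrix has rank 6, and its Smith normal form has invariant factors (1,1,1,1,1,1).

From H_k ≅ ker(∂_k) / im(∂_{k+1}) we obtain:

  H_0: rank C_0 − rank ∂_1 = 7 − 6 = 1, and the invariant factors of ∂_1 are all 1, so H_0 = Z.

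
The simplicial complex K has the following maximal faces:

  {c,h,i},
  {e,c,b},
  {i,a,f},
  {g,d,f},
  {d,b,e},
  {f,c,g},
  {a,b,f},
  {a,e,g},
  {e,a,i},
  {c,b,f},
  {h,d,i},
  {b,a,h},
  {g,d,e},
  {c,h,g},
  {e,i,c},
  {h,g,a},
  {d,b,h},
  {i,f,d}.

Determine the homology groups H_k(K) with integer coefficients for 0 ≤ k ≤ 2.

Fix the vertex order a < b < c < d < e < f < g < h < i and write every simplex with vertices in increasing order. Then dim K = 2 and the simplices of K are:

  0-simplices (9): a, b, c, d, e, f, g, h, i
  1-simplices (27): ab, ae, af, ag, ah, ai, bc, bd, be, bf, bh, ce, cf, cg, ch, ci, de, df, dg, dh, di, eg, ei, fg, fi, gh, hi
  2-simplices (18): abf, abh, aeg, aei, afi, agh, bce, bcf, bde, bdh, cei, cfg, cgh, chi, deg, dfg, dfi, dhi

giving chain groups C_0 ≅ Z^9, C_1 ≅ Z^27, C_2 ≅ Z^18.

Boundary ∂_1: C_1 → C_0 maps an edge to its endpoints' difference, ∂[p,q] = q − p.
This gives a 9×27 integer matrix of rank 8; reducing to Smith normal form yields diagonal entries (1,1,1,1,1,1,1,1).

∂_2: C_2 → C_1 acts by ∂[p,q,r] = [q,r] − [p,r] + [p,q]. For instance
  ∂bdh = dh − bh + bd,
  ∂cfg = fg − cg + cf.
This gives a 27×18 integer matrix of rank 17; reducing to Smith normal form yields diagonal entries (1,1,1,1,1,1,1,1,1,1,1,1,1,1,1,1,1).

Now H_k = ker ∂_k / im ∂_{k+1}, so:

  H_0: rank C_0 − rank ∂_1 = 9 − 8 = 1, and the invariant factors of ∂_1 are all 1, so H_0 = Z.
  H_1: rank ker ∂_1 − rank ∂_2 = (27 − 8) − 17 = 2, and the invariant factors of ∂_2 are all 1, so H_1 = Z^2.
  H_2: rank ker ∂_2 − rank ∂_3 = (18 − 17) − 0 = 1, and there is no ∂_3, so H_2 = Z.

As a check, the Euler characteristic is 9 − 27 + 18 = 0, which agrees with 1 − 2 + 1 = 0.
(K is a triangulation of the torus T^2.)

H_0 = Z,  H_1 = Z^2,  H_2 = Z.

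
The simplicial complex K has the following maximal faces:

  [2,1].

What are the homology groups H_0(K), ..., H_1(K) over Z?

H_0 = Z,  H_1 = 0.

Fix the vertex order 1 < 2 and write every simplex with vertices in increasing order. Then dim K = 1 and the simplices of K are:

  0-simplices (2): [1], [2]
  1-simplices (1): [1,2]

so the chain groups are C_0 ≅ Z^2, C_1 ≅ Z^1.

∂_1: C_1 → C_0 is given by ∂[p,q] = [q] − [p]. For instance
  ∂[1,2] = [2] − [1].
As a 2×1 matrix over Z this has rank 1, with invariant factors (1).

Now H_k = ker ∂_k / im ∂_{k+1}, so:

  H_0: rank C_0 − rank ∂_1 = 2 − 1 = 1, and the invariant factors of ∂_1 are all 1, so H_0 ≅ Z.
  H_1: rank ker ∂_1 − rank ∂_2 = (1 − 1) − 0 = 0, and there is no ∂_2, so H_1 ≅ 0.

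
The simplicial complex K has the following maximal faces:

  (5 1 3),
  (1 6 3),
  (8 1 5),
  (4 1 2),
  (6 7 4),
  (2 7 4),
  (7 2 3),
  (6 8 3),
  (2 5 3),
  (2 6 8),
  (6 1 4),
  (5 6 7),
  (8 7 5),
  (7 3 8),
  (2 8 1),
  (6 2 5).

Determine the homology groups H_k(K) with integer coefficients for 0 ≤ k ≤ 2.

H_0 = Z,  H_1 = Z^2,  H_2 = Z.

Fix the vertex order 1 < 2 < 3 < 4 < 5 < 6 < 7 < 8 and write every simplex with vertices in increasing order. Then dim K = 2 and the simplices of K are:

  0-simplices (8): [1], [2], [3], [4], [5], [6], [7], [8]
  1-simplices (24): (24 of them)
  2-simplices (16): [1,2,4], [1,2,8], [1,3,5], [1,3,6], [1,4,6], [1,5,8], [2,3,5], [2,3,7], [2,4,7], [2,5,6], [2,6,8], [3,6,8], [3,7,8], [4,6,7], [5,6,7], [5,7,8]

giving chain groups C_0 ≅ Z^8, C_1 ≅ Z^24, C_2 ≅ Z^16.

Boundary ∂_1: C_1 → C_0 sends each edge [p,q] (with p < q) to q − p. For instance
  ∂[4,6] = [6] − [4].
This gives a 8×24 integer matrix of rank 7; reducing to Smith normal form yields diagonal entries (1,1,1,1,1,1,1).

The boundary map ∂_2: C_2 → C_1 sends each 2-simplex [p,q,r] to [q,r] − [p,r] + [p,q]. For instance
  ∂[3,6,8] = [6,8] − [3,8] + [3,6],
  ∂[1,3,6] = [3,6] − [1,6] + [1,3].
As a 24×16 matrix over Z this has rank 15, with invariant factors (1,1,1,1,1,1,1,1,1,1,1,1,1,1,1).

Computing H_k = (kernel of ∂_k) / (image of ∂_{k+1}):

  H_0: rank C_0 − rank ∂_1 = 8 − 7 = 1, and the invariant factors of ∂_1 are all 1, so H_0 = Z.
  H_1: rank ker ∂_1 − rank ∂_2 = (24 − 7) − 15 = 2, and the invariant factors of ∂_2 are all 1, so H_1 = Z^2.
  H_2: rank ker ∂_2 − rank ∂_3 = (16 − 15) − 0 = 1, and there is no ∂_3, so H_2 = Z.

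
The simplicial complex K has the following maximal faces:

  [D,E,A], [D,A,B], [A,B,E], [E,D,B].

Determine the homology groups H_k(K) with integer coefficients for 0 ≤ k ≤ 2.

H_0 = Z,  H_1 = 0,  H_2 = Z.

We work with the vertex ordering A < B < D < E. The simplices of K, each written with vertices in increasing order, are:

  0-simplices (4): A, B, D, E
  1-simplices (6): AB, AD, AE, BD, BE, DE
  2-simplices (4): ABD, ABE, ADE, BDE

so the chain groups are C_0 ≅ Z^4, C_1 ≅ Z^6, C_2 ≅ Z^4.

∂_1: C_1 → C_0 is given by ∂[p,q] = [q] − [p]. For instance
  ∂BD = D − B.
The resulting 4×6 matrix has rank 3, and its Smith normal form has invariant factors (1,1,1).

Boundary ∂_2: C_2 → C_1 maps a triangle to the signed sum of its edges. For instance
  ∂ADE = DE − AE + AD,
  ∂ABE = BE − AE + AB.
This gives a 6×4 integer matrix of rank 3; reducing to Smith normal form yields diagonal entries (1,1,1).

From H_k ≅ ker(∂_k) / im(∂_{k+1}) we obtain:

  H_0: rank C_0 − rank ∂_1 = 4 − 3 = 1, and the invariant factors of ∂_1 are all 1, so H_0 = Z.
  H_1: rank ker ∂_1 − rank ∂_2 = (6 − 3) − 3 = 0, and the invariant factors of ∂_2 are all 1, so H_1 = 0.
  H_2: rank ker ∂_2 − rank ∂_3 = (4 − 3) − 0 = 1, and there is no ∂_3, so H_2 = Z.

As a check, the Euler characteristic is 4 − 6 + 4 = 2, which agrees with 1 − 0 + 1 = 2.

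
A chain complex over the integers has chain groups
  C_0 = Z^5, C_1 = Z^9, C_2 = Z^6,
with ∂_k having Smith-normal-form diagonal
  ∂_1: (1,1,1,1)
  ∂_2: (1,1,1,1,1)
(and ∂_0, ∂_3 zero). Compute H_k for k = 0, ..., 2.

H_0: b_0 = 5 − 0 − 4 = 1; torsion from ∂_1 factors > 1: none. So H_0 = Z.
H_1: b_1 = 9 − 4 − 5 = 0; torsion from ∂_2 factors > 1: none. So H_1 = 0.
H_2: b_2 = 6 − 5 − 0 = 1; torsion from ∂_3 factors > 1: none. So H_2 = Z.

H_0 = Z,  H_1 = 0,  H_2 = Z.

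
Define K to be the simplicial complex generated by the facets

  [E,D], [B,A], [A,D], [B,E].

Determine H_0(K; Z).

H_0 = Z.

We work with the vertex ordering A < B < D < E. The simplices of K, each written with vertices in increasing order, are:

  0-simplices (4): A, B, D, E
  1-simplices (4): AB, AD, BE, DE

Hence C_0 ≅ Z^4, C_1 ≅ Z^4.

Boundary ∂_1: C_1 → C_0 is given by ∂[p,q] = [q] − [p].
As a 4×4 matrix over Z this has rank 3, with invariant factors (1,1,1).

Now H_k = ker ∂_k / im ∂_{k+1}, so:

  H_0: rank C_0 − rank ∂_1 = 4 − 3 = 1, and the invariant factors of ∂_1 are all 1, so H_0 = Z.

(K is a triangulation of the circle S^1.)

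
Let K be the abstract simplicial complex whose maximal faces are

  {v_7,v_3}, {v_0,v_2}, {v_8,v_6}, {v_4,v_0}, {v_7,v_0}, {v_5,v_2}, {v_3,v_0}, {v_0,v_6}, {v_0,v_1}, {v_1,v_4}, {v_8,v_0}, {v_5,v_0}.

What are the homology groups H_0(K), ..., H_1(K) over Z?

H_0 ≅ Z,  H_1 ≅ Z^4.

We work with the vertex ordering v_0 < v_1 < v_2 < v_3 < v_4 < v_5 < v_6 < v_7 < v_8. The simplices of K, each written with vertices in increasing order, are:

  0-simplices (9): [v_0], [v_1], [v_2], [v_3], [v_4], [v_5], [v_6], [v_7], [v_8]
  1-simplices (12): [v_0,v_1], [v_0,v_2], [v_0,v_3], [v_0,v_4], [v_0,v_5], [v_0,v_6], [v_0,v_7], [v_0,v_8], [v_1,v_4], [v_2,v_5], [v_3,v_7], [v_6,v_8]

Hence C_0 ≅ Z^9, C_1 ≅ Z^12.

Boundary ∂_1: C_1 → C_0 maps an edge to its endpoints' difference, ∂[p,q] = q − p. For instance
  ∂[v_0,v_1] = [v_1] − [v_0].
The resulting 9×12 matrix has rank 8, and its Smith normal form has invariant factors (1,1,1,1,1,1,1,1).

Computing H_k = (kernel of ∂_k) / (image of ∂_{k+1}):

  H_0: rank C_0 − rank ∂_1 = 9 − 8 = 1, and the invariant factors of ∂_1 are all 1, so H_0 ≅ Z.
  H_1: rank ker ∂_1 − rank ∂_2 = (12 − 8) − 0 = 4, and there is no ∂_2, so H_1 ≅ Z^4.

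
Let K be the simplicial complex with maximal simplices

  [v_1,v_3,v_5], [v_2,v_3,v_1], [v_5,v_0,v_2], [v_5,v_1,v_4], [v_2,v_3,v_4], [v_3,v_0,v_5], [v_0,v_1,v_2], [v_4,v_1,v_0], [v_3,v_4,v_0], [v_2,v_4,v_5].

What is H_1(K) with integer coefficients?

H_1 ≅ Z/2Z.

Fix the vertex order v_0 < v_1 < v_2 < v_3 < v_4 < v_5 and write every simplex with vertices in increasing order. Then dim K = 2 and the simplices of K are:

  0-simplices (6): [v_0], [v_1], [v_2], [v_3], [v_4], [v_5]
  1-simplices (15): (15 of them)
  2-simplices (10): [v_0,v_1,v_2], [v_0,v_1,v_4], [v_0,v_2,v_5], [v_0,v_3,v_4], [v_0,v_3,v_5], [v_1,v_2,v_3], [v_1,v_3,v_5], [v_1,v_4,v_5], [v_2,v_3,v_4], [v_2,v_4,v_5]

giving chain groups C_0 ≅ Z^6, C_1 ≅ Z^15, C_2 ≅ Z^10.

∂_1: C_1 → C_0 maps an edge to its endpoints' difference, ∂[p,q] = q − p.
The resulting 6×15 matrix has rank 5, and its Smith normal form has invariant factors (1,1,1,1,1).

Boundary ∂_2: C_2 → C_1 acts by ∂[p,q,r] = [q,r] − [p,r] + [p,q]. For instance
  ∂[v_0,v_2,v_5] = [v_2,v_5] − [v_0,v_5] + [v_0,v_2],
  ∂[v_2,v_4,v_5] = [v_4,v_5] − [v_2,v_5] + [v_2,v_4].
The 15×10 boundary matrix has rank 10 and Smith normal form diag(1,1,1,1,1,1,1,1,1,2).

Reading off H_k = ker ∂_k / im ∂_{k+1}:

  H_1: rank ker ∂_1 − rank ∂_2 = (15 − 5) − 10 = 0, and ∂_2 has invariant factor 2 > 1, so H_1 = Z/2Z.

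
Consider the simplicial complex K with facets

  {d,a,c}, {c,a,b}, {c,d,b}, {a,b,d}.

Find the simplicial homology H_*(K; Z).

Fix the vertex order a < b < c < d and write every simplex with vertices in increasing order. Then dim K = 2 and the simplices of K are:

  0-simplices (4): a, b, c, d
  1-simplices (6): ab, ac, ad, bc, bd, cd
  2-simplices (4): abc, abd, acd, bcd

so the chain groups are C_0 ≅ Z^4, C_1 ≅ Z^6, C_2 ≅ Z^4.

Boundary ∂_1: C_1 → C_0 is given by ∂[p,q] = [q] − [p]. For instance
  ∂bd = d − b.
This gives a 4×6 integer matrix of rank 3; reducing to Smith normal form yields diagonal entries (1,1,1).

Boundary ∂_2: C_2 → C_1 sends each 2-simplex [p,q,r] to [q,r] − [p,r] + [p,q]. For instance
  ∂abc = bc − ac + ab,
  ∂bcd = cd − bd + bc.
The 6×4 boundary matrix has rank 3 and Smith normal form diag(1,1,1).

Computing H_k = (kernel of ∂_k) / (image of ∂_{k+1}):

  H_0: rank C_0 − rank ∂_1 = 4 − 3 = 1, and the invariant factors of ∂_1 are all 1, so H_0 ≅ Z.
  H_1: rank ker ∂_1 − rank ∂_2 = (6 − 3) − 3 = 0, and the invariant factors of ∂_2 are all 1, so H_1 ≅ 0.
  H_2: rank ker ∂_2 − rank ∂_3 = (4 − 3) − 0 = 1, and there is no ∂_3, so H_2 ≅ Z.

As a check, the Euler characteristic is 4 − 6 + 4 = 2, which agrees with 1 − 0 + 1 = 2.

H_0 ≅ Z,  H_1 = 0,  H_2 ≅ Z.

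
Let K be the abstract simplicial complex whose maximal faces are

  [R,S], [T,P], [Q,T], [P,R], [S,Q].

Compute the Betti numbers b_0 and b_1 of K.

b_0 = 1, b_1 = 1.

Fix the vertex order P < Q < R < S < T and write every simplex with vertices in increasing order. Then dim K = 1 and the simplices of K are:

  0-simplices (5): P, Q, R, S, T
  1-simplices (5): PR, PT, QS, QT, RS

so the chain groups are C_0 ≅ Z^5, C_1 ≅ Z^5.

The boundary map ∂_1: C_1 → C_0 is given by ∂[p,q] = [q] − [p]. For instance
  ∂PT = T − P.
This gives a 5×5 integer matrix of rank 4; reducing to Smith normal form yields diagonal entries (1,1,1,1).

Reading off H_k = ker ∂_k / im ∂_{k+1}:

  H_0: rank C_0 − rank ∂_1 = 5 − 4 = 1, and the invariant factors of ∂_1 are all 1, so H_0 = Z.
  H_1: rank ker ∂_1 − rank ∂_2 = (5 − 4) − 0 = 1, and there is no ∂_2, so H_1 = Z.

Hence the Betti numbers are b_0 = 1, b_1 = 1.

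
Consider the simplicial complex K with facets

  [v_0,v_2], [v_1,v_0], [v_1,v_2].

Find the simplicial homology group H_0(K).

Take the total order v_0 < v_1 < v_2 on the vertex set. Then K (dimension 1) consists of the simplices:

  0-simplices (3): [v_0], [v_1], [v_2]
  1-simplices (3): [v_0,v_1], [v_0,v_2], [v_1,v_2]

so the chain groups are C_0 ≅ Z^3, C_1 ≅ Z^3.

Boundary ∂_1: C_1 → C_0 is given by ∂[p,q] = [q] − [p].
The 3×3 boundary matrix has rank 2 and Smith normal form diag(1,1).

Computing H_k = (kernel of ∂_k) / (image of ∂_{k+1}):

  H_0: rank C_0 − rank ∂_1 = 3 − 2 = 1, and the invariant factors of ∂_1 are all 1, so H_0 = Z.

H_0 = Z.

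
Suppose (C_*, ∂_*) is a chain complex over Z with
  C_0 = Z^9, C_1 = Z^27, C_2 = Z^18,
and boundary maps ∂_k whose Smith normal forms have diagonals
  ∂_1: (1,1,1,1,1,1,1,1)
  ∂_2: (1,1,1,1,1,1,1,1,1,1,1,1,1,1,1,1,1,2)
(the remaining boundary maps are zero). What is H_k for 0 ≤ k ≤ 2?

H_0: b_0 = 9 − 0 − 8 = 1; torsion from ∂_1 factors > 1: none. So H_0 ≅ Z.
H_1: b_1 = 27 − 8 − 18 = 1; torsion from ∂_2 factors > 1: [2]. So H_1 ≅ Z ⊕ Z/2Z.
H_2: b_2 = 18 − 18 − 0 = 0; torsion from ∂_3 factors > 1: none. So H_2 ≅ 0.

H_0 ≅ Z,  H_1 ≅ Z ⊕ Z/2Z,  H_2 = 0.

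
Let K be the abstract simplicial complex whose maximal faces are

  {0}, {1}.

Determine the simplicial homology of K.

We work with the vertex ordering 0 < 1. The simplices of K, each written with vertices in increasing order, are:

  0-simplices (2): [0], [1]

Hence C_0 ≅ Z^2.

From H_k ≅ ker(∂_k) / im(∂_{k+1}) we obtain:

  H_0: rank C_0 − rank ∂_1 = 2 − 0 = 2, and there is no ∂_1, so H_0 ≅ Z^2.

H_0 = Z^2.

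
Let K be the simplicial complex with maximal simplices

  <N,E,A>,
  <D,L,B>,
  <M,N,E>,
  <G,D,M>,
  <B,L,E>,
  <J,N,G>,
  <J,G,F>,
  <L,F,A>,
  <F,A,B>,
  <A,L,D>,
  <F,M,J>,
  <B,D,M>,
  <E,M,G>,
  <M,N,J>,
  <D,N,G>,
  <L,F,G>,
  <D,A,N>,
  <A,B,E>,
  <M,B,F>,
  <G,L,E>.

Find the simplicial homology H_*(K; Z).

We work with the vertex ordering A < B < D < E < F < G < J < L < M < N. The simplices of K, each written with vertices in increasing order, are:

  0-simplices (10): A, B, D, E, F, G, J, L, M, N
  1-simplices (30): AB, AD, AE, AF, AL, AN, BD, BE, BF, BL, BM, DG, DL, DM, DN, EG, EL, EM, EN, FG, FJ, FL, FM, GJ, GL, GM, GN, JM, JN, MN
  2-simplices (20): ABE, ABF, ADL, ADN, AEN, AFL, BDL, BDM, BEL, BFM, DGM, DGN, EGL, EGM, EMN, FGJ, FGL, FJM, GJN, JMN

Hence C_0 ≅ Z^10, C_1 ≅ Z^30, C_2 ≅ Z^20.

Boundary ∂_1: C_1 → C_0 is given by ∂[p,q] = [q] − [p]. For instance
  ∂GM = M − G.
The resulting 10×30 matrix has rank 9, and its Smith normal form has invariant factors (1,1,1,1,1,1,1,1,1).

∂_2: C_2 → C_1 sends each 2-simplex [p,q,r] to [q,r] − [p,r] + [p,q]. For instance
  ∂DGN = GN − DN + DG,
  ∂AEN = EN − AN + AE.
As a 30×20 matrix over Z this has rank 20, with invariant factors (1,1,1,1,1,1,1,1,1,1,1,1,1,1,1,1,1,1,1,2).

Reading off H_k = ker ∂_k / im ∂_{k+1}:

  H_0: rank C_0 − rank ∂_1 = 10 − 9 = 1, and the invariant factors of ∂_1 are all 1, so H_0 = Z.
  H_1: rank ker ∂_1 − rank ∂_2 = (30 − 9) − 20 = 1, and ∂_2 has invariant factor 2 > 1, so H_1 = Z × Z/2.
  H_2: rank ker ∂_2 − rank ∂_3 = (20 − 20) − 0 = 0, and there is no ∂_3, so H_2 = 0.

H_0 = Z,  H_1 = Z × Z/2,  H_2 = 0.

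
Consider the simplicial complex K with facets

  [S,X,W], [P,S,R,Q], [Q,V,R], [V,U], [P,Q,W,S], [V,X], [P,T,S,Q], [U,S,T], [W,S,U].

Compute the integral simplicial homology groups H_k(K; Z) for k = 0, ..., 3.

Fix the vertex order P < Q < R < S < T < U < V < W < X and write every simplex with vertices in increasing order. Then dim K = 3 and the simplices of K are:

  0-simplices (9): P, Q, R, S, T, U, V, W, X
  1-simplices (21): PQ, PR, PS, PT, PW, QR, QS, QT, QV, QW, RS, RV, ST, SU, SW, SX, TU, UV, UW, VX, WX
  2-simplices (14): PQR, PQS, PQT, PQW, PRS, PST, PSW, QRS, QRV, QST, QSW, STU, SUW, SWX
  3-simplices (3): PQRS, PQST, PQSW

giving chain groups C_0 ≅ Z^9, C_1 ≅ Z^21, C_2 ≅ Z^14, C_3 ≅ Z^3.

∂_1: C_1 → C_0 maps an edge to its endpoints' difference, ∂[p,q] = q − p.
The 9×21 boundary matrix has rank 8 and Smith normal form diag(1,1,1,1,1,1,1,1).

The boundary map ∂_2: C_2 → C_1 sends each 2-simplex [p,q,r] to [q,r] − [p,r] + [p,q]. For instance
  ∂QRS = RS − QS + QR,
  ∂SUW = UW − SW + SU.
This gives a 21×14 integer matrix of rank 11; reducing to Smith normal form yields diagonal entries (1,1,1,1,1,1,1,1,1,1,1).

∂_3: C_3 → C_2 sends each 3-simplex σ to the alternating sum Σ_i (−1)^i (σ with its i-th vertex removed). For instance
  ∂PQST = QST − PST + PQT − PQS,
  ∂PQRS = QRS − PRS + PQS − PQR.
As a 14×3 matrix over Z this has rank 3, with invariant factors (1,1,1).

Now H_k = ker ∂_k / im ∂_{k+1}, so:

  H_0: rank C_0 − rank ∂_1 = 9 − 8 = 1, and the invariant factors of ∂_1 are all 1, so H_0 = Z.
  H_1: rank ker ∂_1 − rank ∂_2 = (21 − 8) − 11 = 2, and the invariant factors of ∂_2 are all 1, so H_1 = Z^2.
  H_2: rank ker ∂_2 − rank ∂_3 = (14 − 11) − 3 = 0, and the invariant factors of ∂_3 are all 1, so H_2 = 0.
  H_3: rank ker ∂_3 − rank ∂_4 = (3 − 3) − 0 = 0, and there is no ∂_4, so H_3 = 0.

H_0 = Z,  H_1 = Z^2,  H_2 = 0,  H_3 = 0.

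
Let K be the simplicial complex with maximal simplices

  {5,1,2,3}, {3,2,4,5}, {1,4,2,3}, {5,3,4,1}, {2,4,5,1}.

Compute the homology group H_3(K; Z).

Take the total order 1 < 2 < 3 < 4 < 5 on the vertex set. Then K (dimension 3) consists of the simplices:

  0-simplices (5): [1], [2], [3], [4], [5]
  1-simplices (10): [1,2], [1,3], [1,4], [1,5], [2,3], [2,4], [2,5], [3,4], [3,5], [4,5]
  2-simplices (10): [1,2,3], [1,2,4], [1,2,5], [1,3,4], [1,3,5], [1,4,5], [2,3,4], [2,3,5], [2,4,5], [3,4,5]
  3-simplices (5): [1,2,3,4], [1,2,3,5], [1,2,4,5], [1,3,4,5], [2,3,4,5]

giving chain groups C_0 ≅ Z^5, C_1 ≅ Z^10, C_2 ≅ Z^10, C_3 ≅ Z^5.

Boundary ∂_1: C_1 → C_0 is given by ∂[p,q] = [q] − [p]. For instance
  ∂[1,5] = [5] − [1].
As a 5×10 matrix over Z this has rank 4, with invariant factors (1,1,1,1).

Boundary ∂_2: C_2 → C_1 sends each 2-simplex [p,q,r] to [q,r] − [p,r] + [p,q]. For instance
  ∂[2,3,5] = [3,5] − [2,5] + [2,3],
  ∂[2,4,5] = [4,5] − [2,5] + [2,4].
The 10×10 boundary matrix has rank 6 and Smith normal form diag(1,1,1,1,1,1).

The boundary map ∂_3: C_3 → C_2 sends each 3-simplex σ to the alternating sum Σ_i (−1)^i (σ with its i-th vertex removed). For instance
  ∂[1,3,4,5] = [3,4,5] − [1,4,5] + [1,3,5] − [1,3,4],
  ∂[1,2,3,4] = [2,3,4] − [1,3,4] + [1,2,4] − [1,2,3].
The 10×5 boundary matrix has rank 4 and Smith normal form diag(1,1,1,1).

Now H_k = ker ∂_k / im ∂_{k+1}, so:

  H_3: rank ker ∂_3 − rank ∂_4 = (5 − 4) − 0 = 1, and there is no ∂_4, so H_3 = Z.

H_3 = Z.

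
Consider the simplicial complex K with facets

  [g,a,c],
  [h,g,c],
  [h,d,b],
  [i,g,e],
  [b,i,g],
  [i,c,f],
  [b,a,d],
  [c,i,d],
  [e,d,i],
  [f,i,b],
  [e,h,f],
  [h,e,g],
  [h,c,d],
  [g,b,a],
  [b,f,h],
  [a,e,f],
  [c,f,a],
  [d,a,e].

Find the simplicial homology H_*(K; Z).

K has 9 vertices, 27 edges, 18 triangles.
rank ∂_0 = 0, rank ∂_1 = 8 ⇒ b_0 = 9 − 0 − 8 = 1; all invariant factors of ∂_1 are 1 so no torsion. So H_0 = Z.
rank ∂_1 = 8, rank ∂_2 = 17 ⇒ b_1 = 27 − 8 − 17 = 2; all invariant factors of ∂_2 are 1 so no torsion. So H_1 = Z^2.
rank ∂_2 = 17, rank ∂_3 = 0 ⇒ b_2 = 18 − 17 − 0 = 1. So H_2 = Z.

H_0 ≅ Z,  H_1 ≅ Z^2,  H_2 ≅ Z.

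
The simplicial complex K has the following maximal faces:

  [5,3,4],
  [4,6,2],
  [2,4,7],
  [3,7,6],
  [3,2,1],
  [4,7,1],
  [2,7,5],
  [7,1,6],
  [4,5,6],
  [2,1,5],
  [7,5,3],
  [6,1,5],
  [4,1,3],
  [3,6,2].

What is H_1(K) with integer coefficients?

H_1 = Z^2.

Take the total order 1 < 2 < 3 < 4 < 5 < 6 < 7 on the vertex set. Then K (dimension 2) consists of the simplices:

  0-simplices (7): [1], [2], [3], [4], [5], [6], [7]
  1-simplices (21): [1,2], [1,3], [1,4], [1,5], [1,6], [1,7], [2,3], [2,4], [2,5], [2,6], [2,7], [3,4], [3,5], [3,6], [3,7], [4,5], [4,6], [4,7], [5,6], [5,7], [6,7]
  2-simplices (14): [1,2,3], [1,2,5], [1,3,4], [1,4,7], [1,5,6], [1,6,7], [2,3,6], [2,4,6], [2,4,7], [2,5,7], [3,4,5], [3,5,7], [3,6,7], [4,5,6]

Hence C_0 ≅ Z^7, C_1 ≅ Z^21, C_2 ≅ Z^14.

The boundary map ∂_1: C_1 → C_0 sends each edge [p,q] (with p < q) to q − p.
As a 7×21 matrix over Z this has rank 6, with invariant factors (1,1,1,1,1,1).

The boundary map ∂_2: C_2 → C_1 acts by ∂[p,q,r] = [q,r] − [p,r] + [p,q]. For instance
  ∂[1,6,7] = [6,7] − [1,7] + [1,6],
  ∂[4,5,6] = [5,6] − [4,6] + [4,5].
The resulting 21×14 matrix has rank 13, and its Smith normal form has invariant factors (1,1,1,1,1,1,1,1,1,1,1,1,1).

From H_k ≅ ker(∂_k) / im(∂_{k+1}) we obtain:

  H_1: rank ker ∂_1 − rank ∂_2 = (21 − 6) − 13 = 2, and the invariant factors of ∂_2 are all 1, so H_1 = Z^2.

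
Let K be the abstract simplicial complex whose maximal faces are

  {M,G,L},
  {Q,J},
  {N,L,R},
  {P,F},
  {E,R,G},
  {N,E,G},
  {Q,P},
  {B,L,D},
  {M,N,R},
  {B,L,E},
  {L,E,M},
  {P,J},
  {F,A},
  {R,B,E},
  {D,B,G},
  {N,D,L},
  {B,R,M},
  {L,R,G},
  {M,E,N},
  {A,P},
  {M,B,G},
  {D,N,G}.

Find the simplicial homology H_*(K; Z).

H_0 = Z^2,  H_1 = Z^4,  H_2 = Z.

Take the total order A < B < D < E < F < G < J < L < M < N < P < Q < R on the vertex set. Then K (dimension 2) consists of the simplices:

  0-simplices (13): A, B, D, E, F, G, J, L, M, N, P, Q, R
  1-simplices (30): AF, AP, BD, BE, BG, BL, BM, BR, DG, DL, DN, EG, EL, EM, EN, ER, FP, GL, GM, GN, GR, JP, JQ, LM, LN, LR, MN, MR, NR, PQ
  2-simplices (16): BDG, BDL, BEL, BER, BGM, BMR, DGN, DLN, EGN, EGR, ELM, EMN, GLM, GLR, LNR, MNR

so the chain groups are C_0 ≅ Z^13, C_1 ≅ Z^30, C_2 ≅ Z^16.

Boundary ∂_1: C_1 → C_0 is given by ∂[p,q] = [q] − [p]. For instance
  ∂BG = G − B.
This gives a 13×30 integer matrix of rank 11; reducing to Smith normal form yields diagonal entries (1,1,1,1,1,1,1,1,1,1,1).

The boundary map ∂_2: C_2 → C_1 sends each 2-simplex [p,q,r] to [q,r] − [p,r] + [p,q]. For instance
  ∂GLR = LR − GR + GL,
  ∂EGR = GR − ER + EG.
The resulting 30×16 matrix has rank 15, and its Smith normal form has invariant factors (1,1,1,1,1,1,1,1,1,1,1,1,1,1,1).

Computing H_k = (kernel of ∂_k) / (image of ∂_{k+1}):

  H_0: rank C_0 − rank ∂_1 = 13 − 11 = 2, and the invariant factors of ∂_1 are all 1, so H_0 = Z^2.
  H_1: rank ker ∂_1 − rank ∂_2 = (30 − 11) − 15 = 4, and the invariant factors of ∂_2 are all 1, so H_1 = Z^4.
  H_2: rank ker ∂_2 − rank ∂_3 = (16 − 15) − 0 = 1, and there is no ∂_3, so H_2 = Z.

(K is a triangulation of the disjoint union of a wedge of 2 circles and the torus T^2.)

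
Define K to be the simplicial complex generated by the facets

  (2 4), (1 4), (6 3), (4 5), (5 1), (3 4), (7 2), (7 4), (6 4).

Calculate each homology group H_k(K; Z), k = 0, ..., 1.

We work with the vertex ordering 1 < 2 < 3 < 4 < 5 < 6 < 7. The simplices of K, each written with vertices in increasing order, are:

  0-simplices (7): [1], [2], [3], [4], [5], [6], [7]
  1-simplices (9): [1,4], [1,5], [2,4], [2,7], [3,4], [3,6], [4,5], [4,6], [4,7]

so the chain groups are C_0 ≅ Z^7, C_1 ≅ Z^9.

The boundary map ∂_1: C_1 → C_0 is given by ∂[p,q] = [q] − [p]. For instance
  ∂[4,7] = [7] − [4].
As a 7×9 matrix over Z this has rank 6, with invariant factors (1,1,1,1,1,1).

Reading off H_k = ker ∂_k / im ∂_{k+1}:

  H_0: rank C_0 − rank ∂_1 = 7 − 6 = 1, and the invariant factors of ∂_1 are all 1, so H_0 ≅ Z.
  H_1: rank ker ∂_1 − rank ∂_2 = (9 − 6) − 0 = 3, and there is no ∂_2, so H_1 ≅ Z^3.

(K is a triangulation of a wedge of 3 circles.)

H_0 = Z,  H_1 = Z^3.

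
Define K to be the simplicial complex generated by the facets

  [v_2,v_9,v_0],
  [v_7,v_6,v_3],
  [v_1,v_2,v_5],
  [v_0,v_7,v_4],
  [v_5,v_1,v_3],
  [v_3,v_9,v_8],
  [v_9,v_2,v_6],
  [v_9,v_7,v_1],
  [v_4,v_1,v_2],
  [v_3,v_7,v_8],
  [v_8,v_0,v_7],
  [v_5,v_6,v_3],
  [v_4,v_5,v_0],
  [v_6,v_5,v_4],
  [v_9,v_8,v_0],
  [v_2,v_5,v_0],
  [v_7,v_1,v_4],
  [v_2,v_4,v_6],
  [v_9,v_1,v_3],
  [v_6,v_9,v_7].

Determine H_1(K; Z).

Take the total order v_0 < v_1 < v_2 < v_3 < v_4 < v_5 < v_6 < v_7 < v_8 < v_9 on the vertex set. Then K (dimension 2) consists of the simplices:

  0-simplices (10): [v_0], [v_1], [v_2], [v_3], [v_4], [v_5], [v_6], [v_7], [v_8], [v_9]
  1-simplices (30): (30 of them)
  2-simplices (20): (20 of them)

giving chain groups C_0 ≅ Z^10, C_1 ≅ Z^30, C_2 ≅ Z^20.

Boundary ∂_1: C_1 → C_0 sends each edge [p,q] (with p < q) to q − p. For instance
  ∂[v_4,v_5] = [v_5] − [v_4].
As a 10×30 matrix over Z this has rank 9, with invariant factors (1,1,1,1,1,1,1,1,1).

The boundary map ∂_2: C_2 → C_1 maps a triangle to the signed sum of its edges. For instance
  ∂[v_0,v_8,v_9] = [v_8,v_9] − [v_0,v_9] + [v_0,v_8],
  ∂[v_0,v_4,v_5] = [v_4,v_5] − [v_0,v_5] + [v_0,v_4].
As a 30×20 matrix over Z this has rank 20, with invariant factors (1,1,1,1,1,1,1,1,1,1,1,1,1,1,1,1,1,1,1,2).

Computing H_k = (kernel of ∂_k) / (image of ∂_{k+1}):

  H_1: rank ker ∂_1 − rank ∂_2 = (30 − 9) − 20 = 1, and ∂_2 has invariant factor 2 > 1, so H_1 = Z ⊕ Z_2.

H_1 = Z ⊕ Z_2.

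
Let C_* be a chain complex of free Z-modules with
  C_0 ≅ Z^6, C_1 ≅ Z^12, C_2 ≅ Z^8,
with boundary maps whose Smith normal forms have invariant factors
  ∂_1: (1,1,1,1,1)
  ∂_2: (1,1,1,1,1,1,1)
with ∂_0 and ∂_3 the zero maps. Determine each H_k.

H_0: b_0 = 6 − 0 − 5 = 1; torsion from ∂_1 factors > 1: none. So H_0 ≅ Z.
H_1: b_1 = 12 − 5 − 7 = 0; torsion from ∂_2 factors > 1: none. So H_1 ≅ 0.
H_2: b_2 = 8 − 7 − 0 = 1; torsion from ∂_3 factors > 1: none. So H_2 ≅ Z.

H_0 ≅ Z,  H_1 = 0,  H_2 ≅ Z.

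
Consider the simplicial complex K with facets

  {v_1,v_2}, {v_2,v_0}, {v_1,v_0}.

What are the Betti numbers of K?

K has 3 vertices, 3 edges.
rank ∂_0 = 0, rank ∂_1 = 2 ⇒ b_0 = 3 − 0 − 2 = 1; all invariant factors of ∂_1 are 1 so no torsion. So H_0 = Z.
rank ∂_1 = 2, rank ∂_2 = 0 ⇒ b_1 = 3 − 2 − 0 = 1. So H_1 = Z.

b_0 = 1, b_1 = 1.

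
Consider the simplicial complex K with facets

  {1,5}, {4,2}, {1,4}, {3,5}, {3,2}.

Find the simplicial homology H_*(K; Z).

H_0 ≅ Z,  H_1 ≅ Z.

Order the vertices as 1 < 2 < 3 < 4 < 5. Listing each simplex with vertices in this order, K has dimension 1 with simplices:

  0-simplices (5): [1], [2], [3], [4], [5]
  1-simplices (5): [1,4], [1,5], [2,3], [2,4], [3,5]

giving chain groups C_0 ≅ Z^5, C_1 ≅ Z^5.

Boundary ∂_1: C_1 → C_0 maps an edge to its endpoints' difference, ∂[p,q] = q − p. For instance
  ∂[1,4] = [4] − [1].
The 5×5 boundary matrix has rank 4 and Smith normal form diag(1,1,1,1).

Reading off H_k = ker ∂_k / im ∂_{k+1}:

  H_0: rank C_0 − rank ∂_1 = 5 − 4 = 1, and the invariant factors of ∂_1 are all 1, so H_0 = Z.
  H_1: rank ker ∂_1 − rank ∂_2 = (5 − 4) − 0 = 1, and there is no ∂_2, so H_1 = Z.

As a check, the Euler characteristic is 5 − 5 = 0, which agrees with 1 − 1 = 0.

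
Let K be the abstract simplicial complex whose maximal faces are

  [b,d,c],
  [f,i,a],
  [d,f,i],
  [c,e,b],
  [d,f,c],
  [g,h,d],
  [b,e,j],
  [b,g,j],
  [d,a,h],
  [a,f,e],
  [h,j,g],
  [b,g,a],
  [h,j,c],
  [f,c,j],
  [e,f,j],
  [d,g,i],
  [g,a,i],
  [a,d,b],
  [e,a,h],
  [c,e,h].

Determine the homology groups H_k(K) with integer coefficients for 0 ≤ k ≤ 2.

H_0 ≅ Z,  H_1 ≅ Z × Z/2,  H_2 = 0.

Take the total order a < b < c < d < e < f < g < h < i < j on the vertex set. Then K (dimension 2) consists of the simplices:

  0-simplices (10): a, b, c, d, e, f, g, h, i, j
  1-simplices (30): ab, ad, ae, af, ag, ah, ai, bc, bd, be, bg, bj, cd, ce, cf, ch, cj, df, dg, dh, di, ef, eh, ej, fi, fj, gh, gi, gj, hj
  2-simplices (20): abd, abg, adh, aef, aeh, afi, agi, bcd, bce, bej, bgj, cdf, ceh, cfj, chj, dfi, dgh, dgi, efj, ghj

giving chain groups C_0 ≅ Z^10, C_1 ≅ Z^30, C_2 ≅ Z^20.

The boundary map ∂_1: C_1 → C_0 sends each edge [p,q] (with p < q) to q − p. For instance
  ∂ch = h − c.
This gives a 10×30 integer matrix of rank 9; reducing to Smith normal form yields diagonal entries (1,1,1,1,1,1,1,1,1).

The boundary map ∂_2: C_2 → C_1 maps a triangle to the signed sum of its edges. For instance
  ∂aef = ef − af + ae,
  ∂cfj = fj − cj + cf.
As a 30×20 matrix over Z this has rank 20, with invariant factors (1,1,1,1,1,1,1,1,1,1,1,1,1,1,1,1,1,1,1,2).

Reading off H_k = ker ∂_k / im ∂_{k+1}:

  H_0: rank C_0 − rank ∂_1 = 10 − 9 = 1, and the invariant factors of ∂_1 are all 1, so H_0 ≅ Z.
  H_1: rank ker ∂_1 − rank ∂_2 = (30 − 9) − 20 = 1, and ∂_2 has invariant factor 2 > 1, so H_1 ≅ Z × Z/2.
  H_2: rank ker ∂_2 − rank ∂_3 = (20 − 20) − 0 = 0, and there is no ∂_3, so H_2 ≅ 0.

(K is a triangulation of the Klein bottle.)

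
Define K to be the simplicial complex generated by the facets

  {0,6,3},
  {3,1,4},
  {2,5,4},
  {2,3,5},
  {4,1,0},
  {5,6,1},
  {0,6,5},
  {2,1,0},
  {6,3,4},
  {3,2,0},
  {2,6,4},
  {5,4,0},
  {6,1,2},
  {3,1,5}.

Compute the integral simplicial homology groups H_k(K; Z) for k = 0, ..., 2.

H_0 ≅ Z,  H_1 ≅ Z^2,  H_2 ≅ Z.

K has 7 vertices, 21 edges, 14 triangles.
rank ∂_0 = 0, rank ∂_1 = 6 ⇒ b_0 = 7 − 0 − 6 = 1; all invariant factors of ∂_1 are 1 so no torsion. So H_0 = Z.
rank ∂_1 = 6, rank ∂_2 = 13 ⇒ b_1 = 21 − 6 − 13 = 2; all invariant factors of ∂_2 are 1 so no torsion. So H_1 = Z^2.
rank ∂_2 = 13, rank ∂_3 = 0 ⇒ b_2 = 14 − 13 − 0 = 1. So H_2 = Z.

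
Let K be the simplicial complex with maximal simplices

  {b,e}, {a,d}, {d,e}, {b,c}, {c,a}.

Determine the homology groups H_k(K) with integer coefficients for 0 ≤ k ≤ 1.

Order the vertices as a < b < c < d < e. Listing each simplex with vertices in this order, K has dimension 1 with simplices:

  0-simplices (5): a, b, c, d, e
  1-simplices (5): ac, ad, bc, be, de

so the chain groups are C_0 ≅ Z^5, C_1 ≅ Z^5.

∂_1: C_1 → C_0 is given by ∂[p,q] = [q] − [p]. For instance
  ∂be = e − b.
As a 5×5 matrix over Z this has rank 4, with invariant factors (1,1,1,1).

Reading off H_k = ker ∂_k / im ∂_{k+1}:

  H_0: rank C_0 − rank ∂_1 = 5 − 4 = 1, and the invariant factors of ∂_1 are all 1, so H_0 = Z.
  H_1: rank ker ∂_1 − rank ∂_2 = (5 − 4) − 0 = 1, and there is no ∂_2, so H_1 = Z.

(K is a triangulation of the circle S^1.)

H_0 = Z,  H_1 = Z.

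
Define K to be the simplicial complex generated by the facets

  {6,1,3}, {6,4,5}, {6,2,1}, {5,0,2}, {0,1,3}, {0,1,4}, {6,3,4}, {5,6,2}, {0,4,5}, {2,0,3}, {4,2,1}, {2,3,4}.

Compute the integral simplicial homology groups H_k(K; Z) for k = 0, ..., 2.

H_0 ≅ Z,  H_1 ≅ Z/2Z,  H_2 = 0.

Fix the vertex order 0 < 1 < 2 < 3 < 4 < 5 < 6 and write every simplex with vertices in increasing order. Then dim K = 2 and the simplices of K are:

  0-simplices (7): [0], [1], [2], [3], [4], [5], [6]
  1-simplices (18): [0,1], [0,2], [0,3], [0,4], [0,5], [1,2], [1,3], [1,4], [1,6], [2,3], [2,4], [2,5], [2,6], [3,4], [3,6], [4,5], [4,6], [5,6]
  2-simplices (12): [0,1,3], [0,1,4], [0,2,3], [0,2,5], [0,4,5], [1,2,4], [1,2,6], [1,3,6], [2,3,4], [2,5,6], [3,4,6], [4,5,6]

Hence C_0 ≅ Z^7, C_1 ≅ Z^18, C_2 ≅ Z^12.

The boundary map ∂_1: C_1 → C_0 is given by ∂[p,q] = [q] − [p]. For instance
  ∂[2,3] = [3] − [2].
The 7×18 boundary matrix has rank 6 and Smith normal form diag(1,1,1,1,1,1).

The boundary map ∂_2: C_2 → C_1 sends each 2-simplex [p,q,r] to [q,r] − [p,r] + [p,q]. For instance
  ∂[1,2,4] = [2,4] − [1,4] + [1,2],
  ∂[0,1,3] = [1,3] − [0,3] + [0,1].
This gives a 18×12 integer matrix of rank 12; reducing to Smith normal form yields diagonal entries (1,1,1,1,1,1,1,1,1,1,1,2).

Computing H_k = (kernel of ∂_k) / (image of ∂_{k+1}):

  H_0: rank C_0 − rank ∂_1 = 7 − 6 = 1, and the invariant factors of ∂_1 are all 1, so H_0 ≅ Z.
  H_1: rank ker ∂_1 − rank ∂_2 = (18 − 6) − 12 = 0, and ∂_2 has invariant factor 2 > 1, so H_1 ≅ Z/2Z.
  H_2: rank ker ∂_2 − rank ∂_3 = (12 − 12) − 0 = 0, and there is no ∂_3, so H_2 ≅ 0.

As a check, the Euler characteristic is 7 − 18 + 12 = 1, which agrees with 1 − 0 + 0 = 1.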